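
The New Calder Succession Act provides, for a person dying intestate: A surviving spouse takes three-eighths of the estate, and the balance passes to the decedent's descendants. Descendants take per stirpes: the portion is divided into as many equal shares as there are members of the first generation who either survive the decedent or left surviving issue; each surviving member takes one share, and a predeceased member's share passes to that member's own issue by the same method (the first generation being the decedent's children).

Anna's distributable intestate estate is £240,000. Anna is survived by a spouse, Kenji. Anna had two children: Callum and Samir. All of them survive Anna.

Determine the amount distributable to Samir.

Kenji takes three-eighths of £240,000 = £90,000. The remaining £150,000 passes to the descendants.
The descendants' portion (£150,000) is divided into 2 shares of £75,000: Callum and Samir each take £75,000.

Samir receives £75,000.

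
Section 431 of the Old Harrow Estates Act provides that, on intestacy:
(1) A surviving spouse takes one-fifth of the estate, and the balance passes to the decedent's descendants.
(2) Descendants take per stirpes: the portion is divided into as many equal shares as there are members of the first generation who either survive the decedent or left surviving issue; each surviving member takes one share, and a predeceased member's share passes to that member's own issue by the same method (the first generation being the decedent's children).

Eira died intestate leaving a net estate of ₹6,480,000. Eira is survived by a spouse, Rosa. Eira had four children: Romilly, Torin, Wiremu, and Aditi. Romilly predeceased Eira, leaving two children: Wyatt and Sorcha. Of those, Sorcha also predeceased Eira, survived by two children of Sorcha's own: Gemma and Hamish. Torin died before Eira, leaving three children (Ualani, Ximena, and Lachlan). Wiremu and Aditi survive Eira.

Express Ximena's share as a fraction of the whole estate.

Rosa takes one-fifth of ₹6,480,000 = ₹1,296,000. The remaining ₹5,184,000 passes to the descendants.
The descendants' portion (₹5,184,000) is divided into 4 shares of ₹1,296,000: Wiremu and Aditi each take ₹1,296,000; Romilly's ₹1,296,000 share passes to Romilly's issue; Torin's ₹1,296,000 share passes to Torin's issue.
Romilly's share (₹1,296,000) is divided into 2 shares of ₹648,000: Wyatt takes ₹648,000; Sorcha's ₹648,000 share passes to Sorcha's issue.
Sorcha's share (₹648,000) is divided into 2 shares of ₹324,000: Gemma and Hamish each take ₹324,000.
Torin's share (₹1,296,000) is divided into 3 shares of ₹432,000: Ualani, Ximena, and Lachlan each take ₹432,000.

Ximena receives 1/15 of the estate.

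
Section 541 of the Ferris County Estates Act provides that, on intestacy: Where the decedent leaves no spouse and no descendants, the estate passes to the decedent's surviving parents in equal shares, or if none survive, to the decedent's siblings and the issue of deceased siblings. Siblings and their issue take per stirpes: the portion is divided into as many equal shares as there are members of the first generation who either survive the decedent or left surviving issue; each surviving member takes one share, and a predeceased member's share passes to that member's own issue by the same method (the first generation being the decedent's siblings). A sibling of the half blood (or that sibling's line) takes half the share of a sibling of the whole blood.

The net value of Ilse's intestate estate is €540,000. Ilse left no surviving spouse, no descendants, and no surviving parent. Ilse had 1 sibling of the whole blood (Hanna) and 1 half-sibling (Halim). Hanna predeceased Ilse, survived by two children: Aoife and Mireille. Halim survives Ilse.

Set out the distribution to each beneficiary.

The entire €540,000 passes to the siblings and their issue.
Counting each half-blood sibling's line as half a unit, there are 3/2 units in €540,000, so one unit is €360,000. Whole-blood lines (Hanna) take €360,000 each; half-blood lines (Halim) take €180,000 each.
Hanna's share (€360,000) is divided into 2 shares of €180,000: Aoife and Mireille each take €180,000.

Aoife: €180,000; Mireille: €180,000; Halim: €180,000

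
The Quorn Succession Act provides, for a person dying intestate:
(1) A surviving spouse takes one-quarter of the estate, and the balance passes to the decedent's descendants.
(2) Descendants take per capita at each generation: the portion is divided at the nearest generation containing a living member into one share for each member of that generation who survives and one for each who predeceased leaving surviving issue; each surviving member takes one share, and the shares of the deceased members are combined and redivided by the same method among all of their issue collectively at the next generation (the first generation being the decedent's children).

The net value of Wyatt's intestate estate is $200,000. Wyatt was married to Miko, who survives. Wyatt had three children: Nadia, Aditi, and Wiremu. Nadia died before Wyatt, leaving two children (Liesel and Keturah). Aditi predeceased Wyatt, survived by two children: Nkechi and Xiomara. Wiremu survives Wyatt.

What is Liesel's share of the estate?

Miko takes one-quarter of $200,000 = $50,000. The remaining $150,000 passes to the descendants.
The descendants' portion ($150,000) is divided at the children's generation into 3 shares of $50,000. Wiremu takes $50,000. The 2 shares of the deceased (Nadia and Aditi) are combined into a pool of $100,000.
That pool ($100,000) is divided at the grandchildren's generation equally among Liesel, Keturah, Nkechi, and Xiomara: $25,000 each.

Liesel receives $25,000.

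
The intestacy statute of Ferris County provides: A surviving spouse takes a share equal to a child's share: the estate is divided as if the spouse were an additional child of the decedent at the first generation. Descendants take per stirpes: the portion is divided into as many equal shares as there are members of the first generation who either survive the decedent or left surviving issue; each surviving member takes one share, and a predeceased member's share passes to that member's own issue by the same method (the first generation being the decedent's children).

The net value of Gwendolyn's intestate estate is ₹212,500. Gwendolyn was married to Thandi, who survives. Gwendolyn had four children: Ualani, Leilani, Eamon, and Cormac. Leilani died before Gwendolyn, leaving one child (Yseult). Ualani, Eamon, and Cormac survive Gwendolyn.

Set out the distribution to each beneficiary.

The spouse counts as an additional share at the children's level, so there are 5 primary shares of ₹42,500. Thandi takes one such share (₹42,500).
The children's combined portion (₹170,000) is divided into 4 shares of ₹42,500: Ualani, Eamon, and Cormac each take ₹42,500; Leilani's ₹42,500 share passes to Leilani's issue.
Leilani's share (₹42,500) passes entirely to Yseult.

Thandi: ₹42,500; Ualani: ₹42,500; Yseult: ₹42,500; Eamon: ₹42,500; Cormac: ₹42,500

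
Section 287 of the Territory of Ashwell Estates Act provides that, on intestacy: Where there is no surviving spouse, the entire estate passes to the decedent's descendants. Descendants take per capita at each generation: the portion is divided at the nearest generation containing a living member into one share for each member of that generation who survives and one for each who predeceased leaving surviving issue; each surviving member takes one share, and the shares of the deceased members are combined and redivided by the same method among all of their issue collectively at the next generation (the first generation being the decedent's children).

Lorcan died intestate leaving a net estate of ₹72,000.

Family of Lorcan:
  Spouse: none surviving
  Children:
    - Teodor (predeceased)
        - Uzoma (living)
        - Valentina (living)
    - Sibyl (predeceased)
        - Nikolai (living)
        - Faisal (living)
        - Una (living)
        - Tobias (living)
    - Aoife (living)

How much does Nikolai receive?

The entire ₹72,000 passes to the descendants.
That amount (₹72,000) is divided at the children's generation into 3 shares of ₹24,000. Aoife takes ₹24,000. The 2 shares of the deceased (Teodor and Sibyl) are combined into a pool of ₹48,000.
That pool (₹48,000) is divided at the grandchildren's generation equally among Uzoma, Valentina, Nikolai, Faisal, Una, and Tobias: ₹8,000 each.

Nikolai receives ₹8,000.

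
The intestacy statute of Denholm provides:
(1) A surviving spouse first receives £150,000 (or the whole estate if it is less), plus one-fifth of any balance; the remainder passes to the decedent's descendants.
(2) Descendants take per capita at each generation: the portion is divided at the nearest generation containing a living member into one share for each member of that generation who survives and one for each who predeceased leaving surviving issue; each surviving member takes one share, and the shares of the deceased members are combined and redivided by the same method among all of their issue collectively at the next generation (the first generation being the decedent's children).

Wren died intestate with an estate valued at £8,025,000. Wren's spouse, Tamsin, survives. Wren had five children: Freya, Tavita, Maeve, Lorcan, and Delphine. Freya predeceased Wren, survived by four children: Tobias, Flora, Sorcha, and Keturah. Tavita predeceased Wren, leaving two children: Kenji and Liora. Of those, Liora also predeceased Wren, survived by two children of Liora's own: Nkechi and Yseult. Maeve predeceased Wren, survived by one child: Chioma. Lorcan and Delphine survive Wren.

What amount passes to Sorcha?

Tamsin first takes £150,000, leaving a balance of £7,875,000. Tamsin then takes one-fifth of the balance (£1,575,000), for a total of £1,725,000. The remaining £6,300,000 passes to the descendants.
The descendants' portion (£6,300,000) is divided at the children's generation into 5 shares of £1,260,000. Lorcan and Delphine each take £1,260,000. The 3 shares of the deceased (Freya, Tavita, and Maeve) are combined into a pool of £3,780,000.
That pool (£3,780,000) is divided at the grandchildren's generation into 7 shares of £540,000. Tobias, Flora, Sorcha, Keturah, Kenji, and Chioma each take £540,000. The remaining share for the deceased Liora (£540,000) is carried to the next generation.
That pool (£540,000) is divided at the great-grandchildren's generation equally among Nkechi and Yseult: £270,000 each.

Sorcha receives £540,000.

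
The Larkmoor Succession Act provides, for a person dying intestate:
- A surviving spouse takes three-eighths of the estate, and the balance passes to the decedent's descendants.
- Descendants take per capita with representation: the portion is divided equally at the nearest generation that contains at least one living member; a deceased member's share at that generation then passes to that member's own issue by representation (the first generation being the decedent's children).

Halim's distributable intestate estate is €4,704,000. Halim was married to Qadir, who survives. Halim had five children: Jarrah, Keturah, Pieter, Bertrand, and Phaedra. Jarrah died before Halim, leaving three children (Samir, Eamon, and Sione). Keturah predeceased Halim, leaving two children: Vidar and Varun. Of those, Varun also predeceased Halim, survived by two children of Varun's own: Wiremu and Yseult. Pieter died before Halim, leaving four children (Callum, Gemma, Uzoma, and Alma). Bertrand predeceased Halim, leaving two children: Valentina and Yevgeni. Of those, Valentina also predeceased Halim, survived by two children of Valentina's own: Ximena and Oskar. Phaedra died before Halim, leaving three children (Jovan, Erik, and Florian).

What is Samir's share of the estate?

Qadir takes three-eighths of €4,704,000 = €1,764,000. The remaining €2,940,000 passes to the descendants.
No child survives, so the initial division is made at the grandchildren's generation.
The descendants' portion (€2,940,000) is divided into 14 shares of €210,000: Samir, Eamon, Sione, Vidar, Callum, Gemma, Uzoma, Alma, Yevgeni, Jovan, Erik, and Florian each take €210,000; Varun's €210,000 share passes to Varun's issue; Valentina's €210,000 share passes to Valentina's issue.
Varun's share (€210,000) is divided into 2 shares of €105,000: Wiremu and Yseult each take €105,000.
Valentina's share (€210,000) is divided into 2 shares of €105,000: Ximena and Oskar each take €105,000.

Samir receives €210,000.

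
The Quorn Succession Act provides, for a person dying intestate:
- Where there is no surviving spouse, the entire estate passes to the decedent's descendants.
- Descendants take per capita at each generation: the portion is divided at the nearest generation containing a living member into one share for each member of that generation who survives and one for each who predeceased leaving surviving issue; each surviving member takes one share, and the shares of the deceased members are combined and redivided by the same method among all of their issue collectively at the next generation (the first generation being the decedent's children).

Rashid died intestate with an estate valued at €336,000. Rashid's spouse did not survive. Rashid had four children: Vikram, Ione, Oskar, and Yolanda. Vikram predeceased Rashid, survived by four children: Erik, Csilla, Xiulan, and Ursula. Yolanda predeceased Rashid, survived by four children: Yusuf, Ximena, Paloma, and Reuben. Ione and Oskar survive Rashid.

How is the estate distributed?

Erik: €21,000; Csilla: €21,000; Xiulan: €21,000; Ursula: €21,000; Ione: €84,000; Oskar: €84,000; Yusuf: €21,000; Ximena: €21,000; Paloma: €21,000; Reuben: €21,000

The entire €336,000 passes to the descendants.
That amount (€336,000) is divided at the children's generation into 4 shares of €84,000. Ione and Oskar each take €84,000. The 2 shares of the deceased (Vikram and Yolanda) are combined into a pool of €168,000.
That pool (€168,000) is divided at the grandchildren's generation equally among Erik, Csilla, Xiulan, Ursula, Yusuf, Ximena, Paloma, and Reuben: €21,000 each.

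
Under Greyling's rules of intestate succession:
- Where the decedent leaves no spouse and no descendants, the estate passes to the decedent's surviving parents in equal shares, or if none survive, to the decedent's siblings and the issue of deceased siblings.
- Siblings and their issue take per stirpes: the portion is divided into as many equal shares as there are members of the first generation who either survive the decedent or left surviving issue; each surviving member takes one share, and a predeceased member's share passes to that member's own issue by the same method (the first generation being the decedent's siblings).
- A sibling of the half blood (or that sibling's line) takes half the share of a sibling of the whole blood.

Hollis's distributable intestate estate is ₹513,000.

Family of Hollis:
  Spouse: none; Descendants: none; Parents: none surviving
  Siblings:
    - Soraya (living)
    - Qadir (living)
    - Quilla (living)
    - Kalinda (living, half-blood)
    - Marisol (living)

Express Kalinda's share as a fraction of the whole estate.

Kalinda receives 1/9 of the estate.

The entire ₹513,000 passes to the siblings and their issue.
Counting each half-blood sibling's line as half a unit, there are 9/2 units in ₹513,000, so one unit is ₹114,000. Whole-blood lines (Soraya, Qadir, Quilla, and Marisol) take ₹114,000 each; half-blood lines (Kalinda) take ₹57,000 each.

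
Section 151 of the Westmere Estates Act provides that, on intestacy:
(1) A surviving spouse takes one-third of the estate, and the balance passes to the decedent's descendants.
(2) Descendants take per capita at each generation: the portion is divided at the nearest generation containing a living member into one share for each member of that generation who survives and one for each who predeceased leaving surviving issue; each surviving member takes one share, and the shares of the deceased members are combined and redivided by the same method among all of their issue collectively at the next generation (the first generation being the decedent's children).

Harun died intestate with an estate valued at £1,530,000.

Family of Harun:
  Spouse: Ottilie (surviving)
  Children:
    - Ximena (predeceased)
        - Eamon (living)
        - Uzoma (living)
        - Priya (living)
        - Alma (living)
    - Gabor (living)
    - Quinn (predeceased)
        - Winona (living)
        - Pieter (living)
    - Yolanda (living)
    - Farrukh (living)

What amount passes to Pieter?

Pieter receives £68,000.

Ottilie takes one-third of £1,530,000 = £510,000. The remaining £1,020,000 passes to the descendants.
The descendants' portion (£1,020,000) is divided at the children's generation into 5 shares of £204,000. Gabor, Yolanda, and Farrukh each take £204,000. The 2 shares of the deceased (Ximena and Quinn) are combined into a pool of £408,000.
That pool (£408,000) is divided at the grandchildren's generation equally among Eamon, Uzoma, Priya, Alma, Winona, and Pieter: £68,000 each.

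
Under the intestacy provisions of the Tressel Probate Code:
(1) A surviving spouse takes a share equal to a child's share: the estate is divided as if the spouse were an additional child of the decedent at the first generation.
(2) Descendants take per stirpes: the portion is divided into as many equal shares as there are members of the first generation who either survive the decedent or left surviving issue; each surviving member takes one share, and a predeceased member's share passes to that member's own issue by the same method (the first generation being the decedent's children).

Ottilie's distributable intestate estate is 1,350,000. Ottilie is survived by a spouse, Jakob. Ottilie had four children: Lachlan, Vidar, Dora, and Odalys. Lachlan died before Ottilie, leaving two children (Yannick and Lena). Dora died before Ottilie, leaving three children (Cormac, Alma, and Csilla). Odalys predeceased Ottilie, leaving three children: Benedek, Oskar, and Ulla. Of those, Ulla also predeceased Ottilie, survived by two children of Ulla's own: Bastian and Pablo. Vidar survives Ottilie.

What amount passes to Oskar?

The spouse counts as an additional share at the children's level, so there are 5 primary shares of 270,000. Jakob takes one such share (270,000).
The children's combined portion (1,080,000) is divided into 4 shares of 270,000: Vidar takes 270,000; Lachlan's 270,000 share passes to Lachlan's issue; Dora's 270,000 share passes to Dora's issue; Odalys's 270,000 share passes to Odalys's issue.
Lachlan's share (270,000) is divided into 2 shares of 135,000: Yannick and Lena each take 135,000.
Dora's share (270,000) is divided into 3 shares of 90,000: Cormac, Alma, and Csilla each take 90,000.
Odalys's share (270,000) is divided into 3 shares of 90,000: Benedek and Oskar each take 90,000; Ulla's 90,000 share passes to Ulla's issue.
Ulla's share (90,000) is divided into 2 shares of 45,000: Bastian and Pablo each take 45,000.

Oskar receives 90,000.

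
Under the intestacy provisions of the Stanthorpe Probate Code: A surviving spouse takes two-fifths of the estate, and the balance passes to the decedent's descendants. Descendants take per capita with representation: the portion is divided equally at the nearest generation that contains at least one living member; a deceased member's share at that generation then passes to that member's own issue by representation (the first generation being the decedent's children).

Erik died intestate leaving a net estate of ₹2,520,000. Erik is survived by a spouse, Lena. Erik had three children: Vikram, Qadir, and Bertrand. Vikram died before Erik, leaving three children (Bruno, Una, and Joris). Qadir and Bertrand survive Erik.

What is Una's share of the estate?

Una receives ₹168,000.

Lena takes two-fifths of ₹2,520,000 = ₹1,008,000. The remaining ₹1,512,000 passes to the descendants.
The descendants' portion (₹1,512,000) is divided into 3 shares of ₹504,000: Qadir and Bertrand each take ₹504,000; Vikram's ₹504,000 share passes to Vikram's issue.
Vikram's share (₹504,000) is divided into 3 shares of ₹168,000: Bruno, Una, and Joris each take ₹168,000.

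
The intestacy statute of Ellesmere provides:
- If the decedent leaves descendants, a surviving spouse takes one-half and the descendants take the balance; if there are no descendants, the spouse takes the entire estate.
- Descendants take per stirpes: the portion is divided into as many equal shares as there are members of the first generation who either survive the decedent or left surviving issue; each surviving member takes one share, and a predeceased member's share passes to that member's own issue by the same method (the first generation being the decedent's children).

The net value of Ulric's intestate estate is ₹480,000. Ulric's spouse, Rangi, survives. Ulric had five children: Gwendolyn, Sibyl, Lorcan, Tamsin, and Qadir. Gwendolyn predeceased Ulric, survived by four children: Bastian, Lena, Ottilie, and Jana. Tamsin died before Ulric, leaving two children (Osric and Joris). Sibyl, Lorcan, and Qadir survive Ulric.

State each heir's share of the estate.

Rangi takes one-half of ₹480,000 = ₹240,000. The remaining ₹240,000 passes to the descendants.
The descendants' portion (₹240,000) is divided into 5 shares of ₹48,000: Sibyl, Lorcan, and Qadir each take ₹48,000; Gwendolyn's ₹48,000 share passes to Gwendolyn's issue; Tamsin's ₹48,000 share passes to Tamsin's issue.
Gwendolyn's share (₹48,000) is divided into 4 shares of ₹12,000: Bastian, Lena, Ottilie, and Jana each take ₹12,000.
Tamsin's share (₹48,000) is divided into 2 shares of ₹24,000: Osric and Joris each take ₹24,000.

Rangi: ₹240,000; Bastian: ₹12,000; Lena: ₹12,000; Ottilie: ₹12,000; Jana: ₹12,000; Sibyl: ₹48,000; Lorcan: ₹48,000; Osric: ₹24,000; Joris: ₹24,000; Qadir: ₹48,000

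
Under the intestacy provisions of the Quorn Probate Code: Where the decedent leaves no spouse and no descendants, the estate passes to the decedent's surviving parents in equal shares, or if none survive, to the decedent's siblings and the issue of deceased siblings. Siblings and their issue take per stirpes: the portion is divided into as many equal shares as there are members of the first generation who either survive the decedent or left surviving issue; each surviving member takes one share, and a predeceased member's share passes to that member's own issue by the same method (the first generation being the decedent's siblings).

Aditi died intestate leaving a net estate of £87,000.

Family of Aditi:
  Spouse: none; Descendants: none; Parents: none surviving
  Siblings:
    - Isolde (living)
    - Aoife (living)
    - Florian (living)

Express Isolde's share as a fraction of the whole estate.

The entire £87,000 passes to the siblings and their issue.
That amount (£87,000) is divided into 3 shares of £29,000: Isolde, Aoife, and Florian each take £29,000.

Isolde receives 1/3 of the estate.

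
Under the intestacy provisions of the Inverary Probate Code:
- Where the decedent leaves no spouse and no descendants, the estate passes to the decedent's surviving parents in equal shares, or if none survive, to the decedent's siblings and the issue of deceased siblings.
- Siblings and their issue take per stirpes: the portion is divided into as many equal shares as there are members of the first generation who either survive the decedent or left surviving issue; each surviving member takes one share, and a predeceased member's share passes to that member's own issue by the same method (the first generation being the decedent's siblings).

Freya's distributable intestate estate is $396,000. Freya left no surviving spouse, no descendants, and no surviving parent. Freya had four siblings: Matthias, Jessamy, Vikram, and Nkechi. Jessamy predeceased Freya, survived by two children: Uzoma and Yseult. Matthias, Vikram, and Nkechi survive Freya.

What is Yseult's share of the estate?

Yseult receives $49,500.

The entire $396,000 passes to the siblings and their issue.
That amount ($396,000) is divided into 4 shares of $99,000: Matthias, Vikram, and Nkechi each take $99,000; Jessamy's $99,000 share passes to Jessamy's issue.
Jessamy's share ($99,000) is divided into 2 shares of $49,500: Uzoma and Yseult each take $49,500.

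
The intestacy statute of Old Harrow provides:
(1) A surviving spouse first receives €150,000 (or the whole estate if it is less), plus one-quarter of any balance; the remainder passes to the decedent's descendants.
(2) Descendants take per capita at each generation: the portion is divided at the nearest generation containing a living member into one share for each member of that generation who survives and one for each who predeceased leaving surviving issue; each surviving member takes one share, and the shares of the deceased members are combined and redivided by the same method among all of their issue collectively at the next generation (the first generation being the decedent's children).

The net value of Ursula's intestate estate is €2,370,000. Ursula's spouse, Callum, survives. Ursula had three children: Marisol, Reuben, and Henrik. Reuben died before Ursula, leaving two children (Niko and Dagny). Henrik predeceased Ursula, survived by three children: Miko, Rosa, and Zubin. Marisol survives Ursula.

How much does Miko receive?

Miko receives €222,000.

Callum first takes €150,000, leaving a balance of €2,220,000. Callum then takes one-quarter of the balance (€555,000), for a total of €705,000. The remaining €1,665,000 passes to the descendants.
The descendants' portion (€1,665,000) is divided at the children's generation into 3 shares of €555,000. Marisol takes €555,000. The 2 shares of the deceased (Reuben and Henrik) are combined into a pool of €1,110,000.
That pool (€1,110,000) is divided at the grandchildren's generation equally among Niko, Dagny, Miko, Rosa, and Zubin: €222,000 each.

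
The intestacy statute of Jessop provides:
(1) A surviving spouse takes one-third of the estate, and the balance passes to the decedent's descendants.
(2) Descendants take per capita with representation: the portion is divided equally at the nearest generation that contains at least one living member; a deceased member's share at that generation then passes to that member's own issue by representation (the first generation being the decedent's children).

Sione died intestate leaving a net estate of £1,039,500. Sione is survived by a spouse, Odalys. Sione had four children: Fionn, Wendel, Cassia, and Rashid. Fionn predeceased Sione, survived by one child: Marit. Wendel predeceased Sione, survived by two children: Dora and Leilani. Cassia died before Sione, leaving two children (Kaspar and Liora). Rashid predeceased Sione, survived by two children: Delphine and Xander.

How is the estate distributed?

Odalys: £346,500; Marit: £99,000; Dora: £99,000; Leilani: £99,000; Kaspar: £99,000; Liora: £99,000; Delphine: £99,000; Xander: £99,000

Odalys takes one-third of £1,039,500 = £346,500. The remaining £693,000 passes to the descendants.
No child survives, so the initial division is made at the grandchildren's generation.
The descendants' portion (£693,000) is divided into 7 shares of £99,000: Marit, Dora, Leilani, Kaspar, Liora, Delphine, and Xander each take £99,000.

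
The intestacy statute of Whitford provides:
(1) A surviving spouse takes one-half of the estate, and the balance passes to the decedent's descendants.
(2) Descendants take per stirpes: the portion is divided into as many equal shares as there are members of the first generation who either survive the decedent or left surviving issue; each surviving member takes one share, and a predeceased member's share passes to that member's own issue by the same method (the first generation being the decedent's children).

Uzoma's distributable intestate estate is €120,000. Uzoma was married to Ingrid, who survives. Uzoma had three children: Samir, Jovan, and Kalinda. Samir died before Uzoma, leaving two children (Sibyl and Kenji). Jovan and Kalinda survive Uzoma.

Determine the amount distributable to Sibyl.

Ingrid takes one-half of €120,000 = €60,000. The remaining €60,000 passes to the descendants.
The descendants' portion (€60,000) is divided into 3 shares of €20,000: Jovan and Kalinda each take €20,000; Samir's €20,000 share passes to Samir's issue.
Samir's share (€20,000) is divided into 2 shares of €10,000: Sibyl and Kenji each take €10,000.

Sibyl receives €10,000.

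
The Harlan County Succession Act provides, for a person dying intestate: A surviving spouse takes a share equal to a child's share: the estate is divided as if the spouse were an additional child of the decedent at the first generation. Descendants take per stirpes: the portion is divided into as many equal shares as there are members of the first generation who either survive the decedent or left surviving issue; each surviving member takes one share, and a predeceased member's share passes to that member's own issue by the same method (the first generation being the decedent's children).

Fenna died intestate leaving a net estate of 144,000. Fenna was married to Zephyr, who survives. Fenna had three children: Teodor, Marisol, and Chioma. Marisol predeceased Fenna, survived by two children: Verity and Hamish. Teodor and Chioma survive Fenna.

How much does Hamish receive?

Hamish receives 18,000.

The spouse counts as an additional share at the children's level, so there are 4 primary shares of 36,000. Zephyr takes one such share (36,000).
The children's combined portion (108,000) is divided into 3 shares of 36,000: Teodor and Chioma each take 36,000; Marisol's 36,000 share passes to Marisol's issue.
Marisol's share (36,000) is divided into 2 shares of 18,000: Verity and Hamish each take 18,000.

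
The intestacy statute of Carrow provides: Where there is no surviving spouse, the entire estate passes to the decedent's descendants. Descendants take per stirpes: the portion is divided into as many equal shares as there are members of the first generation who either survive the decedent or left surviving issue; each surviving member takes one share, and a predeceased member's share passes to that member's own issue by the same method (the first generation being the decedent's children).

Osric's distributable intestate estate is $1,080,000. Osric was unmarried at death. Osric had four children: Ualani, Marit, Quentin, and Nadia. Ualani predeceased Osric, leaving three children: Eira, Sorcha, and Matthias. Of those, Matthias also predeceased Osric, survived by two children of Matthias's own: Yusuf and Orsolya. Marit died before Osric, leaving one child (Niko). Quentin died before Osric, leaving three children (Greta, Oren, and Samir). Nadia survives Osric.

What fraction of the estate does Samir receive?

Samir receives 1/12 of the estate.

The entire $1,080,000 passes to the descendants.
That amount ($1,080,000) is divided into 4 shares of $270,000: Nadia takes $270,000; Ualani's $270,000 share passes to Ualani's issue; Marit's $270,000 share passes to Marit's issue; Quentin's $270,000 share passes to Quentin's issue.
Ualani's share ($270,000) is divided into 3 shares of $90,000: Eira and Sorcha each take $90,000; Matthias's $90,000 share passes to Matthias's issue.
Matthias's share ($90,000) is divided into 2 shares of $45,000: Yusuf and Orsolya each take $45,000.
Marit's share ($270,000) passes entirely to Niko.
Quentin's share ($270,000) is divided into 3 shares of $90,000: Greta, Oren, and Samir each take $90,000.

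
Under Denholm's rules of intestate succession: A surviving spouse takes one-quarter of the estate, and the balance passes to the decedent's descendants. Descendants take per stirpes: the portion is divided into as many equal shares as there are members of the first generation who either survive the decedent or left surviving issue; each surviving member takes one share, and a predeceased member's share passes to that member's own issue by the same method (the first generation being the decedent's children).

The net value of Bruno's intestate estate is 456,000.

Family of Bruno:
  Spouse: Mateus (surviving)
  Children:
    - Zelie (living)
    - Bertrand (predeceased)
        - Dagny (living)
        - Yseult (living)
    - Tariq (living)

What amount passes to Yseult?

Mateus takes one-quarter of 456,000 = 114,000. The remaining 342,000 passes to the descendants.
The descendants' portion (342,000) is divided into 3 shares of 114,000: Zelie and Tariq each take 114,000; Bertrand's 114,000 share passes to Bertrand's issue.
Bertrand's share (114,000) is divided into 2 shares of 57,000: Dagny and Yseult each take 57,000.

Yseult receives 57,000.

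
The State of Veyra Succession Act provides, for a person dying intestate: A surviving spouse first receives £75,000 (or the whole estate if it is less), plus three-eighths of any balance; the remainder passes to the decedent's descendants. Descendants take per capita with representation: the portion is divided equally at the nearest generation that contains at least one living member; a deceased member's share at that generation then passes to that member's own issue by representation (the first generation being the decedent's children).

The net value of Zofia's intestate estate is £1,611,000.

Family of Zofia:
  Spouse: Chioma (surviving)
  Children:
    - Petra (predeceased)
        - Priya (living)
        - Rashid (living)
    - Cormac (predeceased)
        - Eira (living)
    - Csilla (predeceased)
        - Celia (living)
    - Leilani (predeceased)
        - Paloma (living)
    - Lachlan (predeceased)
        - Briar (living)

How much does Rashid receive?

Chioma first takes £75,000, leaving a balance of £1,536,000. Chioma then takes three-eighths of the balance (£576,000), for a total of £651,000. The remaining £960,000 passes to the descendants.
No child survives, so the initial division is made at the grandchildren's generation.
The descendants' portion (£960,000) is divided into 6 shares of £160,000: Priya, Rashid, Eira, Celia, Paloma, and Briar each take £160,000.

Rashid receives £160,000.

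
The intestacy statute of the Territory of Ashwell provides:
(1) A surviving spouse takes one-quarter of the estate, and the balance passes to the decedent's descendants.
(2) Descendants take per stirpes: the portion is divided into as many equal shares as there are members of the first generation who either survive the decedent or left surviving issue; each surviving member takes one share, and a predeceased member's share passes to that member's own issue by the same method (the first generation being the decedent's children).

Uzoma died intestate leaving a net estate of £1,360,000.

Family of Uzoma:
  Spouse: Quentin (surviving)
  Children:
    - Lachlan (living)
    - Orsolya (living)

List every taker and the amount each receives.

Quentin takes one-quarter of £1,360,000 = £340,000. The remaining £1,020,000 passes to the descendants.
The descendants' portion (£1,020,000) is divided into 2 shares of £510,000: Lachlan and Orsolya each take £510,000.

Quentin: £340,000; Lachlan: £510,000; Orsolya: £510,000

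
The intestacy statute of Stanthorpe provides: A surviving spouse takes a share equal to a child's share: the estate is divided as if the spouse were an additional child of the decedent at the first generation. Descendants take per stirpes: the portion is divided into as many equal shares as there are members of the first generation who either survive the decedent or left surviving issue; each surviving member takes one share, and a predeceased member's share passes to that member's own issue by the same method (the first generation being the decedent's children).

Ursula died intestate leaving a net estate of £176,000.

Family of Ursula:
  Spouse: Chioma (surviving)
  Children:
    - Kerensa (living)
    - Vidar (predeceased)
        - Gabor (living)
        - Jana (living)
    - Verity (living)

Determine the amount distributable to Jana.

Jana receives £22,000.

The spouse counts as an additional share at the children's level, so there are 4 primary shares of £44,000. Chioma takes one such share (£44,000).
The children's combined portion (£132,000) is divided into 3 shares of £44,000: Kerensa and Verity each take £44,000; Vidar's £44,000 share passes to Vidar's issue.
Vidar's share (£44,000) is divided into 2 shares of £22,000: Gabor and Jana each take £22,000.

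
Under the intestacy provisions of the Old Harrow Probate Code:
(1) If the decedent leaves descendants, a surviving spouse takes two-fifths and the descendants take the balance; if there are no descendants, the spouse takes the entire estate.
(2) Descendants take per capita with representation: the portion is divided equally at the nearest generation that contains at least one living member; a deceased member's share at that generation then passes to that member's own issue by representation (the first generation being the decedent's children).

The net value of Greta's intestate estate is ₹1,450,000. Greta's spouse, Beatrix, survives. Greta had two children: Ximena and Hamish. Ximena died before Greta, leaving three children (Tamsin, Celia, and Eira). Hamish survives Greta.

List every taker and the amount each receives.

Beatrix: ₹580,000; Tamsin: ₹145,000; Celia: ₹145,000; Eira: ₹145,000; Hamish: ₹435,000

Beatrix takes two-fifths of ₹1,450,000 = ₹580,000. The remaining ₹870,000 passes to the descendants.
The descendants' portion (₹870,000) is divided into 2 shares of ₹435,000: Hamish takes ₹435,000; Ximena's ₹435,000 share passes to Ximena's issue.
Ximena's share (₹435,000) is divided into 3 shares of ₹145,000: Tamsin, Celia, and Eira each take ₹145,000.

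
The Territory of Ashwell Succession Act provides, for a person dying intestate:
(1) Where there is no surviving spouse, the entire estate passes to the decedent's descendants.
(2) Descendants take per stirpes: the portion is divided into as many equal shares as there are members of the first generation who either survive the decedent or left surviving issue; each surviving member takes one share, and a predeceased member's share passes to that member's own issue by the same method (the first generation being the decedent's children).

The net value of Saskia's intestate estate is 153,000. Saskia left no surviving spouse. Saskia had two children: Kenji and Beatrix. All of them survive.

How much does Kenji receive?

Kenji receives 76,500.

The entire 153,000 passes to the descendants.
That amount (153,000) is divided into 2 shares of 76,500: Kenji and Beatrix each take 76,500.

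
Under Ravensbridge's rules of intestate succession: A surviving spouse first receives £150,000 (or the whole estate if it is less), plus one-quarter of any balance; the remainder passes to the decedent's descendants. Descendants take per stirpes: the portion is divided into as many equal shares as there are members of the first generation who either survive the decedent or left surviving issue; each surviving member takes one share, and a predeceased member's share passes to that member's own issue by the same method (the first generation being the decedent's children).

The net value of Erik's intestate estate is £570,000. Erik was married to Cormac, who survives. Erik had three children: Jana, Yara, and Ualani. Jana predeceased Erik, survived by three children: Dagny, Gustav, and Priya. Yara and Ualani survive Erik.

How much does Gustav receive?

Cormac first takes £150,000, leaving a balance of £420,000. Cormac then takes one-quarter of the balance (£105,000), for a total of £255,000. The remaining £315,000 passes to the descendants.
The descendants' portion (£315,000) is divided into 3 shares of £105,000: Yara and Ualani each take £105,000; Jana's £105,000 share passes to Jana's issue.
Jana's share (£105,000) is divided into 3 shares of £35,000: Dagny, Gustav, and Priya each take £35,000.

Gustav receives £35,000.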